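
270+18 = 288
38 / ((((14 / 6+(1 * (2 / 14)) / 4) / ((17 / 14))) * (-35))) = -3876 / 6965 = -0.56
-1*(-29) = 29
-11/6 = -1.83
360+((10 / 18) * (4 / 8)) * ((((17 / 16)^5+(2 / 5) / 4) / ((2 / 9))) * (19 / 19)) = 1517573013 / 4194304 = 361.82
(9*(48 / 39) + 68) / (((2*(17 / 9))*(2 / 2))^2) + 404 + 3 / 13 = 118424 / 289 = 409.77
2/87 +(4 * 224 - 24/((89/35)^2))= 892.31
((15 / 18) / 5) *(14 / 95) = 0.02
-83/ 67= -1.24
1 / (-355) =-1 / 355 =-0.00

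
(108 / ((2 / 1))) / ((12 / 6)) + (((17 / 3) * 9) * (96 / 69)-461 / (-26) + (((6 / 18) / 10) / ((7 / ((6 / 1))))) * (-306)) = 2238347 / 20930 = 106.94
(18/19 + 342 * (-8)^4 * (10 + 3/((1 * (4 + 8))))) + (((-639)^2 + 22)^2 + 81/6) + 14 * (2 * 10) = 6336817849915/38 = 166758364471.45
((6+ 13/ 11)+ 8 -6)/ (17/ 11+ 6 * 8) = 101/ 545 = 0.19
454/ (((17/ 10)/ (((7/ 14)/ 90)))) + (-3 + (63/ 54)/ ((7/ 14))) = 125/ 153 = 0.82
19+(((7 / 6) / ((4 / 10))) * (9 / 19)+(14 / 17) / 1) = 27397 / 1292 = 21.21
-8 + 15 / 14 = -97 / 14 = -6.93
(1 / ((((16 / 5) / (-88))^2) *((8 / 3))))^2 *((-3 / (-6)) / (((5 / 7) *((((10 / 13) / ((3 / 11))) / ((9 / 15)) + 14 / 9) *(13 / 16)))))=345893625 / 31232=11074.98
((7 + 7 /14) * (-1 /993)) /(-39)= 5 /25818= 0.00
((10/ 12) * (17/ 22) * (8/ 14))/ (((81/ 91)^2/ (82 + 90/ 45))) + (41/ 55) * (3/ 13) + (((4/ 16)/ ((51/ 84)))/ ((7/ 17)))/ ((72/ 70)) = 753511637/ 18764460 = 40.16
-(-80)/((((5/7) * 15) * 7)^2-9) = 5/351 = 0.01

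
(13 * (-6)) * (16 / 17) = -1248 / 17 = -73.41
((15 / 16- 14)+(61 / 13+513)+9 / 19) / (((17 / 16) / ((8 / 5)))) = 15969352 / 20995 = 760.63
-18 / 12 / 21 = -1 / 14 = -0.07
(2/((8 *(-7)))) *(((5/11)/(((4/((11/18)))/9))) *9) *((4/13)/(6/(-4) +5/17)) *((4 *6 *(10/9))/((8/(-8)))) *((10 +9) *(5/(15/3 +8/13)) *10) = -4845000/20951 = -231.25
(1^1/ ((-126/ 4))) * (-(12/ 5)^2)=0.18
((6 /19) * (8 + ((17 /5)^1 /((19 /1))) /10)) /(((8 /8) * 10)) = 22851 /90250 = 0.25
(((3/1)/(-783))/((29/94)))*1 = -94/7569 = -0.01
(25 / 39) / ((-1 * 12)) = -0.05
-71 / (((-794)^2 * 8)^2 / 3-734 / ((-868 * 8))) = -739536 / 88316469627733069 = -0.00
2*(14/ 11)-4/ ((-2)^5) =235/ 88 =2.67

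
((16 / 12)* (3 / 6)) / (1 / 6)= 4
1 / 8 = 0.12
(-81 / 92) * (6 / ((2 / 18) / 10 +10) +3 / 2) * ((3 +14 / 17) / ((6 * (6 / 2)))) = -2213055 / 5636656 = -0.39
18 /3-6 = 0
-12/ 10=-6/ 5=-1.20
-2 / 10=-1 / 5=-0.20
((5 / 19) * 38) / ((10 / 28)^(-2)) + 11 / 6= 457 / 147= 3.11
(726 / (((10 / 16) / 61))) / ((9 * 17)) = 118096 / 255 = 463.12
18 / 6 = 3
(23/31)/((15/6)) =46/155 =0.30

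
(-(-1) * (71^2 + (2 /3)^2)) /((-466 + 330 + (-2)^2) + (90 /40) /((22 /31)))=-3992824 /102033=-39.13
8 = 8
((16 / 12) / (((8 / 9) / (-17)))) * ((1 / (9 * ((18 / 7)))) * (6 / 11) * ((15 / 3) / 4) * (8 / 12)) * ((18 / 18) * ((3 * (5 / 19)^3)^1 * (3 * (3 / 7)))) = -10625 / 301796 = -0.04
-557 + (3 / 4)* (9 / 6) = -4447 / 8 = -555.88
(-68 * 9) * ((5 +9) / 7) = -1224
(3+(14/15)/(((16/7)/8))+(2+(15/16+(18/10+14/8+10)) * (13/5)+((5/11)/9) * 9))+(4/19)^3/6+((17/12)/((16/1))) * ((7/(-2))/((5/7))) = 33286707947/724310400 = 45.96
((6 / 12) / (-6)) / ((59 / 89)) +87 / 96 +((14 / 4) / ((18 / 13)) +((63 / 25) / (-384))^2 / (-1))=17988565829 / 5437440000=3.31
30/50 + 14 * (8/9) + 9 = 992/45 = 22.04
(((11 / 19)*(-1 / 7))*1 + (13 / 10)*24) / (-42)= -20693 / 27930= -0.74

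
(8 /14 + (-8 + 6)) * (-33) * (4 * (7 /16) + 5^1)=318.21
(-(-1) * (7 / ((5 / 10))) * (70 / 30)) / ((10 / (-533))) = -26117 / 15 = -1741.13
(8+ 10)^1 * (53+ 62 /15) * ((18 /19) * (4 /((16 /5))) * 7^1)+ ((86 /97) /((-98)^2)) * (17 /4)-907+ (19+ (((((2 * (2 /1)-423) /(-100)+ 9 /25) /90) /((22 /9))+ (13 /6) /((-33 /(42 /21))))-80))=7556.78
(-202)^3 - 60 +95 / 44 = -362668497 / 44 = -8242465.84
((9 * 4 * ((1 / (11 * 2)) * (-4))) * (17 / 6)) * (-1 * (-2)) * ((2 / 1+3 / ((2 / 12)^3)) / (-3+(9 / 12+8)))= -1060800 / 253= -4192.89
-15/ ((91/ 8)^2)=-960/ 8281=-0.12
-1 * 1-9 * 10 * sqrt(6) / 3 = -74.48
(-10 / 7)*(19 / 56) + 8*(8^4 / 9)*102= 218365667 / 588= 371370.18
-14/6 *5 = -35/3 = -11.67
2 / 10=1 / 5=0.20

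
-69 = -69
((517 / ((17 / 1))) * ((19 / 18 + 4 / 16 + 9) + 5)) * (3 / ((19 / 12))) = 881.94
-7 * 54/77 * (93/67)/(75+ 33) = -93/1474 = -0.06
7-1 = 6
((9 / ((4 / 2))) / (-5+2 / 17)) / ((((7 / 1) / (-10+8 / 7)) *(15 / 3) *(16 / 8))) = 4743 / 40670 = 0.12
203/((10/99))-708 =13017/10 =1301.70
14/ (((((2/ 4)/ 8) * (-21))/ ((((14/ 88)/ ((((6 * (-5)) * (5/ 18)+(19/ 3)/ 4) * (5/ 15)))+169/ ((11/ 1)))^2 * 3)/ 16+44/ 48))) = -4680224/ 9801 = -477.53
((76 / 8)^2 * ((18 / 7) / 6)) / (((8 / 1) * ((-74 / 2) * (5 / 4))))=-1083 / 10360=-0.10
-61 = -61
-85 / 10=-17 / 2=-8.50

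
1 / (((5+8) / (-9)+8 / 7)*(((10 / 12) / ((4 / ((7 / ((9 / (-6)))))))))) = 3.41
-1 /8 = -0.12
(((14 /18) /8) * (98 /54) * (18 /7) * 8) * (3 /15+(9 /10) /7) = 161 /135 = 1.19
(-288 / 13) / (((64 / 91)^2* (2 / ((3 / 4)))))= -17199 / 1024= -16.80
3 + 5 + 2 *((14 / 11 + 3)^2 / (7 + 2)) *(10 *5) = 210.85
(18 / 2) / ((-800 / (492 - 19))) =-4257 / 800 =-5.32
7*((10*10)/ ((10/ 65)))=4550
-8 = -8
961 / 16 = 60.06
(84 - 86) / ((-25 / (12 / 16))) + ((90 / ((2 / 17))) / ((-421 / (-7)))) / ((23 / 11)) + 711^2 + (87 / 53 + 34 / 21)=272409582638087 / 538858950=505530.40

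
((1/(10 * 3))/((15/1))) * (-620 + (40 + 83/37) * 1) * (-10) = 21377/1665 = 12.84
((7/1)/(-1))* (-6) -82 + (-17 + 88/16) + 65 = 27/2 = 13.50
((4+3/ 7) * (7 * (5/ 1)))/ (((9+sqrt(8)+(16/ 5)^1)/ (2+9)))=520025/ 3521-85250 * sqrt(2)/ 3521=113.45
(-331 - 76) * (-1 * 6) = 2442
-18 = -18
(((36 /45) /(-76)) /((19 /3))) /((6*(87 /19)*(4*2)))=-1 /132240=-0.00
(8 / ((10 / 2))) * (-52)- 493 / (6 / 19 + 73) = -626323 / 6965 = -89.92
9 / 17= 0.53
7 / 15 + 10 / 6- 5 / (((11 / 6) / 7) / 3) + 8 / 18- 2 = -28064 / 495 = -56.69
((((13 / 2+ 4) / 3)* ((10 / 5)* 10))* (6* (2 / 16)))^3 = 1157625 / 8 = 144703.12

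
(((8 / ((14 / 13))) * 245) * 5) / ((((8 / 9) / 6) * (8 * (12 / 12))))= 61425 / 8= 7678.12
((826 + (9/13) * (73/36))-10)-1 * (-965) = 1782.40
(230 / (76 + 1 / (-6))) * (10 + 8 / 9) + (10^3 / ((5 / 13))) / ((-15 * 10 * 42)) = 26710 / 819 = 32.61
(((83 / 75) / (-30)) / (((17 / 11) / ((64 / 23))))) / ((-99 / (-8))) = -21248 / 3958875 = -0.01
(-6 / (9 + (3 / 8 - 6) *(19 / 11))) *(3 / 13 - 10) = -22352 / 273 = -81.88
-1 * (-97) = 97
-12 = -12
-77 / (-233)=77 / 233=0.33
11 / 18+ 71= 1289 / 18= 71.61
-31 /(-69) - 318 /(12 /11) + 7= -39199 /138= -284.05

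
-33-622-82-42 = -779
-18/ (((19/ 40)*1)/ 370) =-266400/ 19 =-14021.05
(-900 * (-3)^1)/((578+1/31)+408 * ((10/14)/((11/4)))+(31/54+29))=348024600/91979081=3.78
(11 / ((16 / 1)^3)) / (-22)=-1 / 8192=-0.00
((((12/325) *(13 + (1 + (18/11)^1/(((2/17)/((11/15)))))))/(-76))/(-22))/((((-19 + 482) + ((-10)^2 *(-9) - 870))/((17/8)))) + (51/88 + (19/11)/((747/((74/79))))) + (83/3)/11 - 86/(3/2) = -22731826923926473/419124371094000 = -54.24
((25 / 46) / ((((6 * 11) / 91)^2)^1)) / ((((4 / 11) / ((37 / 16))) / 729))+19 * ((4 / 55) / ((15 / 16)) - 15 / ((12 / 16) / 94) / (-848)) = 2488752475523 / 514905600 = 4833.42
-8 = -8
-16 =-16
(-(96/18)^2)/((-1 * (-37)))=-256/333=-0.77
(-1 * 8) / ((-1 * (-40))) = -0.20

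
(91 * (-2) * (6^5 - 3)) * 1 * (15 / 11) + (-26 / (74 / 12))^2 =-29050309314 / 15059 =-1929099.50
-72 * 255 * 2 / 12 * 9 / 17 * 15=-24300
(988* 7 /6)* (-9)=-10374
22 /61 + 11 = 693 /61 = 11.36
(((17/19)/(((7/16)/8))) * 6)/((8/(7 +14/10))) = 9792/95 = 103.07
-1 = -1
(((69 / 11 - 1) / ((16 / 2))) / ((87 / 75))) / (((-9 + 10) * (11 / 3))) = 75 / 484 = 0.15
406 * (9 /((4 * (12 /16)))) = 1218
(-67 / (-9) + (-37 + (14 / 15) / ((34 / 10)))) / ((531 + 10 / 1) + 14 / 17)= -4480 / 82899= -0.05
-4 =-4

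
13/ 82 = 0.16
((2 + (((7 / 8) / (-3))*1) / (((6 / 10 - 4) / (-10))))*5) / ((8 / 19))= 22135 / 1632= 13.56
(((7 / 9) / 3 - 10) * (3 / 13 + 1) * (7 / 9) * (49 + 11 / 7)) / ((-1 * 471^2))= 496544 / 233598573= 0.00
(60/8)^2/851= 225/3404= 0.07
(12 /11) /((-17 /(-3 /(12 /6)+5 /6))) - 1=-179 /187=-0.96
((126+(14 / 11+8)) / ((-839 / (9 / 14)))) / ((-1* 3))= 2232 / 64603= 0.03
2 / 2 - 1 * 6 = -5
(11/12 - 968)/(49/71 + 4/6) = -823955/1156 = -712.76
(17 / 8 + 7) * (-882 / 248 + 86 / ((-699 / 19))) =-37293875 / 693408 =-53.78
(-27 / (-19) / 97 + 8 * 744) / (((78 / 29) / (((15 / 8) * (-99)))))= -157468076865 / 383344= -410774.86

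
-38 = -38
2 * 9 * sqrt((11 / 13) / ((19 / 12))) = 36 * sqrt(8151) / 247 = 13.16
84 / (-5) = -84 / 5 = -16.80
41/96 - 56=-5335/96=-55.57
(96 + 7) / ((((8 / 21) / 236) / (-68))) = -4338978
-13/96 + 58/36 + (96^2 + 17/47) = 124772647/13536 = 9217.84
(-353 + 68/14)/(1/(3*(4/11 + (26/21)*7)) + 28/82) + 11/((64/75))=-1878919199/2071104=-907.21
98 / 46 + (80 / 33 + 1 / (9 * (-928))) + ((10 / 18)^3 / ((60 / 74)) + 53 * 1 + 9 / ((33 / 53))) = 72.22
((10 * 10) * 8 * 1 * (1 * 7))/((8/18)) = 12600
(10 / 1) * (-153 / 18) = -85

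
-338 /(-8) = 42.25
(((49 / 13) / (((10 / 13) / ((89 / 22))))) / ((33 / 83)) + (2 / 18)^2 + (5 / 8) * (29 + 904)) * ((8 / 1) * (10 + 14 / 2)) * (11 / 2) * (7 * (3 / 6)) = 1657179.62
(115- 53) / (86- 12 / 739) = 22909 / 31771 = 0.72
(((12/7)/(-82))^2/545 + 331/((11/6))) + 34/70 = 89393581687/493802155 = 181.03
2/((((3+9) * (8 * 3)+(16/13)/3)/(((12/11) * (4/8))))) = 117/30932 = 0.00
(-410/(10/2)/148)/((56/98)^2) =-2009/1184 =-1.70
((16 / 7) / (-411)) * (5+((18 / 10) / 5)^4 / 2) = -4471784 / 160546875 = -0.03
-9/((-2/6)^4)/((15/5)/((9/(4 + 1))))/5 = -2187/25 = -87.48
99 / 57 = 33 / 19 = 1.74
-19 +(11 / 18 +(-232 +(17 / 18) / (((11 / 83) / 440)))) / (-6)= -18109 / 36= -503.03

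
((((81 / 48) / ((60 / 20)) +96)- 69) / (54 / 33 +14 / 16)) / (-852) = -1617 / 125528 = -0.01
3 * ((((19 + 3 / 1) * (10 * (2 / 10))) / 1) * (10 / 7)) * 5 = 6600 / 7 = 942.86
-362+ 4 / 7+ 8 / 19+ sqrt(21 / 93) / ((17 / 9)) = -48014 / 133+ 9*sqrt(217) / 527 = -360.76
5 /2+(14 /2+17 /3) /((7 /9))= 263 /14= 18.79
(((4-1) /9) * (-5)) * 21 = -35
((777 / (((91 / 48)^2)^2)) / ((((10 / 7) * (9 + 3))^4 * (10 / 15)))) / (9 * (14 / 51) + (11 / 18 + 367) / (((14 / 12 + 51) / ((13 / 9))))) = 2679102216 / 32439922961875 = 0.00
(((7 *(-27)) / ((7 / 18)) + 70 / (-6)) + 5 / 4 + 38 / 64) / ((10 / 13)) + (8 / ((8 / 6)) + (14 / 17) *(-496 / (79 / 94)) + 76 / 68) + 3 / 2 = -1446546941 / 1289280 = -1121.98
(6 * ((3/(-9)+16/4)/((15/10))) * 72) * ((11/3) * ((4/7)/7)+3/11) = 29600/49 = 604.08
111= 111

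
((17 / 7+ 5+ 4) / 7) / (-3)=-0.54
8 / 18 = 4 / 9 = 0.44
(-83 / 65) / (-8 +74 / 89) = 0.18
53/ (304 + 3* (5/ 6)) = 106/ 613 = 0.17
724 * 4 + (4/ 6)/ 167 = 2896.00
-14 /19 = -0.74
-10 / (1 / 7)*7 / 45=-98 / 9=-10.89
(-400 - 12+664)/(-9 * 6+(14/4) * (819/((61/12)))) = 427/864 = 0.49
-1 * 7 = -7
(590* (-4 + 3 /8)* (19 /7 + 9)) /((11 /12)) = -2104530 /77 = -27331.56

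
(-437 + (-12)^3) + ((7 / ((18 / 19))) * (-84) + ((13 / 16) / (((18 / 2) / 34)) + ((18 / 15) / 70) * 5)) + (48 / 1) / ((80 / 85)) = -6883409 / 2520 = -2731.51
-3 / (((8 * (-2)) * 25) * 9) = 1 / 1200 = 0.00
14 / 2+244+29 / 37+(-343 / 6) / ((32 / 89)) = 659173 / 7104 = 92.79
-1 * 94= -94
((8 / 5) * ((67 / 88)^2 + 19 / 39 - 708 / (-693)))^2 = 19495059533041 / 1745886542400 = 11.17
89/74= 1.20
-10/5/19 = -2/19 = -0.11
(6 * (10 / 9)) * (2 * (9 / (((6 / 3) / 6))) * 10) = 3600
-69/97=-0.71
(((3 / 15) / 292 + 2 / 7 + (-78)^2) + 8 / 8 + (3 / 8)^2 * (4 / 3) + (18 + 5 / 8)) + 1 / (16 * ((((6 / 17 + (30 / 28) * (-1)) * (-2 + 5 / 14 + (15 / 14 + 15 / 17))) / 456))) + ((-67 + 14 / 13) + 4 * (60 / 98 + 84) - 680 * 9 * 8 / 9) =809.05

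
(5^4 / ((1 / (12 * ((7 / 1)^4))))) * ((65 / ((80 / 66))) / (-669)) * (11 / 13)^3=-65911951875 / 75374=-874465.36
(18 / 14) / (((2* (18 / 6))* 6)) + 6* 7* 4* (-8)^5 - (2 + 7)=-154140923 / 28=-5505032.96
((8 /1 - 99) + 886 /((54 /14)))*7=26215 /27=970.93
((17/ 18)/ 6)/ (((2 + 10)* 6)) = 17/ 7776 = 0.00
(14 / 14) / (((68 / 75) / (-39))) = -2925 / 68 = -43.01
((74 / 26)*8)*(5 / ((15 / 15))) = 113.85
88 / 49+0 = 1.80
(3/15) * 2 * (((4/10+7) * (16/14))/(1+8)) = 592/1575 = 0.38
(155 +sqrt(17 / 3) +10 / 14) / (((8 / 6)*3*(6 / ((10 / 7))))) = 5*sqrt(51) / 252 +2725 / 294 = 9.41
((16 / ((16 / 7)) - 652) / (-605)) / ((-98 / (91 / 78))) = -43 / 3388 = -0.01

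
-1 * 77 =-77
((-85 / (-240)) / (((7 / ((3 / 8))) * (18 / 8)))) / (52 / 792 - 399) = -187 / 8846768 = -0.00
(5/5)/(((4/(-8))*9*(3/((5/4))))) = -5/54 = -0.09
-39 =-39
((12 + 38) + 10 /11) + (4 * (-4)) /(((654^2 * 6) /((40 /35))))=1257484864 /24700599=50.91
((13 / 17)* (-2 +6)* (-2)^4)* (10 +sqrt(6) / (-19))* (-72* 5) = -2995200 / 17 +299520* sqrt(6) / 323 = -173916.81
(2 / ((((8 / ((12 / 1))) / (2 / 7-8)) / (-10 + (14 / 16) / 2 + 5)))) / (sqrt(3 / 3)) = 5913 / 56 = 105.59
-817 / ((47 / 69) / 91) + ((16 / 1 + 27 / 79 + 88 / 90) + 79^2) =-102889.40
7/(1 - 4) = -7/3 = -2.33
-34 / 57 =-0.60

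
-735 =-735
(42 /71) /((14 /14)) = 42 /71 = 0.59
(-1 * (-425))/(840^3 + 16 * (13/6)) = 1275/1778112104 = 0.00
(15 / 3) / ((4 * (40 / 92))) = 23 / 8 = 2.88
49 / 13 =3.77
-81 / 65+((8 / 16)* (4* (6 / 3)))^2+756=50099 / 65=770.75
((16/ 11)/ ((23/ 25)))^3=64000000/ 16194277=3.95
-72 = -72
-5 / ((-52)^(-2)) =-13520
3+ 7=10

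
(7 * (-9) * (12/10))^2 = 142884/25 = 5715.36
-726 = -726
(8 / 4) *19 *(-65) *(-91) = 224770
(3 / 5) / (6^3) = 1 / 360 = 0.00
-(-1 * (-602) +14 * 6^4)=-18746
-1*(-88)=88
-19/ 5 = -3.80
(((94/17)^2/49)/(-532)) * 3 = -6627/1883413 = -0.00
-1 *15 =-15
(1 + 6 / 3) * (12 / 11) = 36 / 11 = 3.27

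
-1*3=-3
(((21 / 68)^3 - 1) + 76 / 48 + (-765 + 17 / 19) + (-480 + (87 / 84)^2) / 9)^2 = 4629882928706659614569881 / 6941252726639529984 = 667009.70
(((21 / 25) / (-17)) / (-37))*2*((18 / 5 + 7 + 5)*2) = 6552 / 78625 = 0.08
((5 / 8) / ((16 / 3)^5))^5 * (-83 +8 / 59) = -12944981286146334375 / 2450764117228438640666394267391885312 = -0.00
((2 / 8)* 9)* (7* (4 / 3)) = 21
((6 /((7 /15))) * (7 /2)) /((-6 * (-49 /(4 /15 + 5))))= 79 /98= 0.81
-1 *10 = -10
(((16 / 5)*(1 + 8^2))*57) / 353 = 11856 / 353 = 33.59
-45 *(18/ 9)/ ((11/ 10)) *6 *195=-1053000/ 11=-95727.27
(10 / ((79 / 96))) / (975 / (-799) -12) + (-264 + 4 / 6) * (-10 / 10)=218978570 / 834477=262.41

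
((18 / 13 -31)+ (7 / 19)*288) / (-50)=-18893 / 12350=-1.53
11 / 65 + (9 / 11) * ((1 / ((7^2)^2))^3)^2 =23181328997048536143106 / 136980580437104986296715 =0.17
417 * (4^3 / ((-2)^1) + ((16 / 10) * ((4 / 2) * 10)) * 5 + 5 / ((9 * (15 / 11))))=481913 / 9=53545.89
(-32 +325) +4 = 297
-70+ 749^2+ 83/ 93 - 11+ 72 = 52172339/ 93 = 560992.89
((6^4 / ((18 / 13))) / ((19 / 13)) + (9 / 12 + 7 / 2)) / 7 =92.10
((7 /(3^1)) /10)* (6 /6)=7 /30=0.23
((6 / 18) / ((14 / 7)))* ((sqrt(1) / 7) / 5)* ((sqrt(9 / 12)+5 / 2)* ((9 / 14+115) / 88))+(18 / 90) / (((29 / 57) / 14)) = 1619* sqrt(3) / 517440+82818179 / 15005760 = 5.52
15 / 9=5 / 3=1.67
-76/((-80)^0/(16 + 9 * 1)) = -1900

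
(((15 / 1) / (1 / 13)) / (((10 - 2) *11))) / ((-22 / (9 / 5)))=-351 / 1936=-0.18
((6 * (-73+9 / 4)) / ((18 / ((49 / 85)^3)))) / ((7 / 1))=-4756381 / 7369500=-0.65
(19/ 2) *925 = 17575/ 2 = 8787.50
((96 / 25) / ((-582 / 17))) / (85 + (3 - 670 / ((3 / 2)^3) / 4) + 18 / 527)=-1935144 / 662580325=-0.00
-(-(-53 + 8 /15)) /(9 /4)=-3148 /135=-23.32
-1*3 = -3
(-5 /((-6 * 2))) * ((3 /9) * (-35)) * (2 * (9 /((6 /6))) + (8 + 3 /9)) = -13825 /108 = -128.01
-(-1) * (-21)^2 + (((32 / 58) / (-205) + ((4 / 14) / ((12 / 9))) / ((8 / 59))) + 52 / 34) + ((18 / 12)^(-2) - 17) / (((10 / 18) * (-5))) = 25472176349 / 56596400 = 450.07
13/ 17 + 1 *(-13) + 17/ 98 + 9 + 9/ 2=1198/ 833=1.44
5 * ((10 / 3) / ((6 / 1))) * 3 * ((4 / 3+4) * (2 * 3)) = 800 / 3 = 266.67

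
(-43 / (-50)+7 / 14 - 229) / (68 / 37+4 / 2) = -210567 / 3550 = -59.31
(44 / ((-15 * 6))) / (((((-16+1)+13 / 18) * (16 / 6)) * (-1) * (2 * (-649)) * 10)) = 3 / 3032600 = 0.00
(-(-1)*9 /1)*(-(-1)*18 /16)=81 /8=10.12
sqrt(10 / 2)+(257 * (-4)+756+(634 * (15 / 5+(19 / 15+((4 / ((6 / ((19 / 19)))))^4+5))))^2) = 36003345.14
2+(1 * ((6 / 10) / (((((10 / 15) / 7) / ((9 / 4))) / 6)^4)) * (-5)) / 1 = -310065530851 / 256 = -1211193479.89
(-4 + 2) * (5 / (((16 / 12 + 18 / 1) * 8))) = -15 / 232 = -0.06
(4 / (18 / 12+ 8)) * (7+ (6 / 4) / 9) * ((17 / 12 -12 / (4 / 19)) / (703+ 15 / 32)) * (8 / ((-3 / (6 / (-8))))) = -1835584 / 3849381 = -0.48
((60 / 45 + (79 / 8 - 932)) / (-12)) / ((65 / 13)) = 22099 / 1440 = 15.35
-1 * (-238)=238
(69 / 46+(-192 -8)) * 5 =-1985 / 2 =-992.50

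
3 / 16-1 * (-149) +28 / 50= 59899 / 400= 149.75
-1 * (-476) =476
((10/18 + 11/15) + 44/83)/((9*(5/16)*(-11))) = -108704/1848825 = -0.06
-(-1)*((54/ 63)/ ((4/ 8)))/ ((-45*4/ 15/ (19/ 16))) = -19/ 112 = -0.17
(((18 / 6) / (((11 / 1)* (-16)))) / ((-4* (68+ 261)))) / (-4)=-0.00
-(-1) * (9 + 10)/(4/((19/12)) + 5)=361/143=2.52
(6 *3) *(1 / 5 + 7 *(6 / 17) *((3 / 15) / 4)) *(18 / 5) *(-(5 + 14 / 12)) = -10989 / 85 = -129.28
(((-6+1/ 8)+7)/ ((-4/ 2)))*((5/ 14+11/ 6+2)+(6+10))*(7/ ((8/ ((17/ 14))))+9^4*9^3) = -1738267977/ 32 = -54320874.28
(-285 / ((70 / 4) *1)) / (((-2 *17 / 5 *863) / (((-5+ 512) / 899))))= 144495 / 92324603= 0.00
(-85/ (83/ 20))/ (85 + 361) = -850/ 18509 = -0.05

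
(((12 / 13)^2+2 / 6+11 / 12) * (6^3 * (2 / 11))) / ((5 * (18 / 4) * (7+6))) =34104 / 120835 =0.28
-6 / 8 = -3 / 4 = -0.75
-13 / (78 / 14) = -7 / 3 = -2.33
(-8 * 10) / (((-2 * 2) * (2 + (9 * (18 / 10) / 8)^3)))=1280000 / 659441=1.94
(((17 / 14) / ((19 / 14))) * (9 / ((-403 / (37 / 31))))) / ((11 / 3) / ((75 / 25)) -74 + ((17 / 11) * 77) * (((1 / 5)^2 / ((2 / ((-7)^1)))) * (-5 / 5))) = 2547450 / 5994228851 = 0.00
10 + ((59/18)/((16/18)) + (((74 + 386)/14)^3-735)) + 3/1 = 190729901/5488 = 34753.99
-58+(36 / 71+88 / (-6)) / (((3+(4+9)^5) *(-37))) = -21214831999 / 365772972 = -58.00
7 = 7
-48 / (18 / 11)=-88 / 3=-29.33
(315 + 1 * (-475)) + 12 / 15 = -796 / 5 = -159.20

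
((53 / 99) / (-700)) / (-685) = 53 / 47470500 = 0.00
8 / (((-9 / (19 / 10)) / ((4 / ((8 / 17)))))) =-646 / 45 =-14.36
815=815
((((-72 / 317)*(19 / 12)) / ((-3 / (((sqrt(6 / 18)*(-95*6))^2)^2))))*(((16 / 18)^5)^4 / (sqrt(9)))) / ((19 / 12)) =12019990672149512380743680000 / 428219994502338492213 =28069662.38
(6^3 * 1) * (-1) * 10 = -2160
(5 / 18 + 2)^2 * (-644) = -270641 / 81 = -3341.25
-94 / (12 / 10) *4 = -940 / 3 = -313.33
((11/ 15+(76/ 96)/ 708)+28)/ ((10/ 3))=2441279/ 283200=8.62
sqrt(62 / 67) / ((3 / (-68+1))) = -sqrt(4154) / 3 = -21.48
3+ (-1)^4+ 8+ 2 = 14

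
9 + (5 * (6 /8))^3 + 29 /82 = 62.09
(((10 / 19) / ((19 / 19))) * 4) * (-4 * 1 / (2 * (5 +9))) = -40 / 133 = -0.30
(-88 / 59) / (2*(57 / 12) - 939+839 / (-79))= 13904 / 8763801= 0.00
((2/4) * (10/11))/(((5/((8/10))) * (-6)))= -2/165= -0.01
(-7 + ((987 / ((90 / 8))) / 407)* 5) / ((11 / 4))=-28924 / 13431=-2.15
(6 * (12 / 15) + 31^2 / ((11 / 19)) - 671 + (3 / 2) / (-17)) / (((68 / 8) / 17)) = 1858071 / 935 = 1987.24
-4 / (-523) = 4 / 523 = 0.01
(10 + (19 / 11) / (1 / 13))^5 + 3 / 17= 98580270173622 / 2737867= 36006230.46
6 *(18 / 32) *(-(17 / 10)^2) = -7803 / 800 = -9.75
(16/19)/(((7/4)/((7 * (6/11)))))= 1.84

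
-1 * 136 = -136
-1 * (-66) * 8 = 528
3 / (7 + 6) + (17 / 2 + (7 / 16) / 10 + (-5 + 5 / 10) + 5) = 19291 / 2080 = 9.27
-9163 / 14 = -1309 / 2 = -654.50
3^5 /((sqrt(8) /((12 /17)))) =729 * sqrt(2) /17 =60.64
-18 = -18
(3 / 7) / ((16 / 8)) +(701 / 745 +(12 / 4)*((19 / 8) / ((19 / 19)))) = 345451 / 41720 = 8.28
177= 177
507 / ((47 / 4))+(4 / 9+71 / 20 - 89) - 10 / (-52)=-4582241 / 109980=-41.66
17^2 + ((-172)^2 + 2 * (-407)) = 29059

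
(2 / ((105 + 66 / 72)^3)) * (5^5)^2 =33750000000 / 2053225511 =16.44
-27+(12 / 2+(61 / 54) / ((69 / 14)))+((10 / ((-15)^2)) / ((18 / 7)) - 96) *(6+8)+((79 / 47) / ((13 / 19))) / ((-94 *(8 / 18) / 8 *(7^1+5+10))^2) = -2767748010287387 / 2028354651180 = -1364.53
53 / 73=0.73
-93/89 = -1.04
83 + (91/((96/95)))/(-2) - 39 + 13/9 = 241/576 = 0.42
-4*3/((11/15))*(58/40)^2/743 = -7569/163460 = -0.05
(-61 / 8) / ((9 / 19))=-1159 / 72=-16.10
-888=-888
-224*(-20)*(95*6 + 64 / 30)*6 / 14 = 1098496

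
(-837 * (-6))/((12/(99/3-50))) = -14229/2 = -7114.50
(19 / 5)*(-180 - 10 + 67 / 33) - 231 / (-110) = -235021 / 330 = -712.18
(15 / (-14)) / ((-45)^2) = -0.00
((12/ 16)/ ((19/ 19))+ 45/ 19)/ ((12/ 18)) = 711/ 152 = 4.68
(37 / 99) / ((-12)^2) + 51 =727093 / 14256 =51.00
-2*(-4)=8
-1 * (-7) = 7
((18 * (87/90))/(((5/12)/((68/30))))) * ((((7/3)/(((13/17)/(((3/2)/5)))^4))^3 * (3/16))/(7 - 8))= -0.00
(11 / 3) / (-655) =-11 / 1965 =-0.01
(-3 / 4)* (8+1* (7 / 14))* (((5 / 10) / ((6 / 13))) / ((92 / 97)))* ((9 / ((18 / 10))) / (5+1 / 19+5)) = -2036515 / 562304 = -3.62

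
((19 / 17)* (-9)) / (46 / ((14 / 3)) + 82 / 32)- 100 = -2383852 / 23647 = -100.81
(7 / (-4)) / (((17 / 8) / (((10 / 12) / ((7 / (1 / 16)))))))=-5 / 816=-0.01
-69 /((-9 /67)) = 1541 /3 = 513.67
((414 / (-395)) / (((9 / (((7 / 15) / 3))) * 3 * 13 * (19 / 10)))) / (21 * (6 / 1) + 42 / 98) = -4508 / 2331315675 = -0.00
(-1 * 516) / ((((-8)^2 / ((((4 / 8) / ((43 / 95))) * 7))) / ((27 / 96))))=-17955 / 1024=-17.53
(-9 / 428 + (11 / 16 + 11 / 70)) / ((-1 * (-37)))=49351 / 2217040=0.02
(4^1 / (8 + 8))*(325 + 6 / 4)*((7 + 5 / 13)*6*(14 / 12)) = 54852 / 13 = 4219.38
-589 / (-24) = 589 / 24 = 24.54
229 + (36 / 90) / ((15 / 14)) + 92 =24103 / 75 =321.37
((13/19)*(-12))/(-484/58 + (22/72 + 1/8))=325728/313975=1.04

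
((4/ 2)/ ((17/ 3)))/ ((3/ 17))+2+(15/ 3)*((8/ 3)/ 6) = 56/ 9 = 6.22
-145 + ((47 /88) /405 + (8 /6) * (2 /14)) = -36126751 /249480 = -144.81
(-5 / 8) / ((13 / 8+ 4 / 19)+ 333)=-19 / 10179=-0.00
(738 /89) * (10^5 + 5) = 829254.94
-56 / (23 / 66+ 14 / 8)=-7392 / 277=-26.69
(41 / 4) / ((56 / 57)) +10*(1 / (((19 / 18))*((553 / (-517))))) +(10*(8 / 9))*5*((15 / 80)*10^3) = 8407189751 / 1008672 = 8334.91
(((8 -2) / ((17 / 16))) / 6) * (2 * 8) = 15.06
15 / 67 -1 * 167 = -11174 / 67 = -166.78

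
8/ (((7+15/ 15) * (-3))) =-1/ 3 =-0.33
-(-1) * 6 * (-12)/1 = -72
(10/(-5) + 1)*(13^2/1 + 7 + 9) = -185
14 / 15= 0.93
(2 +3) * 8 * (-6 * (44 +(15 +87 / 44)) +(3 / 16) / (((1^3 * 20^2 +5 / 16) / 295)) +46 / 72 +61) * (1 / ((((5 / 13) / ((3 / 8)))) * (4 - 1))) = -668441891 / 169092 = -3953.13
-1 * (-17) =17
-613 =-613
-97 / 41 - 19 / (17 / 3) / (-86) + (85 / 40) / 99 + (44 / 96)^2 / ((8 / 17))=-1.86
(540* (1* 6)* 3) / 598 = 4860 / 299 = 16.25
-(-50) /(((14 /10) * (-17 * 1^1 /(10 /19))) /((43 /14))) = -53750 /15827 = -3.40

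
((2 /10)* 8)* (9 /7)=72 /35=2.06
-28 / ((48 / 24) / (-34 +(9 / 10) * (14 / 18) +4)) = 2051 / 5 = 410.20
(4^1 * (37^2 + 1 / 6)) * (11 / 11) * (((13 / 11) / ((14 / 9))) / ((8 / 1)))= 320385 / 616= 520.11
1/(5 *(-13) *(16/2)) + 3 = 1559/520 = 3.00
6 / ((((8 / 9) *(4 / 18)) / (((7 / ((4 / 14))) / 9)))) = 1323 / 16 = 82.69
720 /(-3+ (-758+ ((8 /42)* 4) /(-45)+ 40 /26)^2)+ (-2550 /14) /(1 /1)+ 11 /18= -1975428470894396737 /10882075480739694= -181.53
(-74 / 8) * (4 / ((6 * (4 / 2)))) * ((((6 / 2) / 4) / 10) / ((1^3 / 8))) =-37 / 20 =-1.85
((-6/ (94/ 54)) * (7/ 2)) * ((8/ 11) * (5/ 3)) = -7560/ 517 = -14.62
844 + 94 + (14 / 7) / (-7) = 6564 / 7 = 937.71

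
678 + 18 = 696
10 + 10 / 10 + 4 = 15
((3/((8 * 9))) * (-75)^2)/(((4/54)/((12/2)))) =151875/8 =18984.38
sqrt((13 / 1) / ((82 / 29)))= sqrt(30914) / 82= 2.14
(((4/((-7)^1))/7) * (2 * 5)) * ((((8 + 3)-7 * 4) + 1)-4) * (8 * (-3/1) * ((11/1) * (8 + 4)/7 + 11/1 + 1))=-4147200/343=-12090.96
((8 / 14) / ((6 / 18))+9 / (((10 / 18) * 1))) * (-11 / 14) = -6897 / 490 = -14.08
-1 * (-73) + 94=167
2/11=0.18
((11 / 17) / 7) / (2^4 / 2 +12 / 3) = 11 / 1428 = 0.01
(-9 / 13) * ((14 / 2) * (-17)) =1071 / 13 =82.38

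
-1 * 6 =-6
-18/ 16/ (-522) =0.00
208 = 208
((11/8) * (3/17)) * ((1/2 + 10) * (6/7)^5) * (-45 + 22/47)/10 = -7193043/1370285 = -5.25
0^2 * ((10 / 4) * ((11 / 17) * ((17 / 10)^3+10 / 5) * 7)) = 0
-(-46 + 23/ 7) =299/ 7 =42.71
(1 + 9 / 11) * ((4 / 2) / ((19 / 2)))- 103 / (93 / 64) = -1370288 / 19437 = -70.50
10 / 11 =0.91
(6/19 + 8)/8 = 79/76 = 1.04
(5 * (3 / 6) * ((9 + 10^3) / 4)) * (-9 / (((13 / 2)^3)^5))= -185978880 / 51185893014090757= -0.00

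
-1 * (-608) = 608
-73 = -73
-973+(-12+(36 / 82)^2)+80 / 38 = -31386519 / 31939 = -982.70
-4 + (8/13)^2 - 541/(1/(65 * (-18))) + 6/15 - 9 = 534849323/845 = 632957.78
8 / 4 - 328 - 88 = -414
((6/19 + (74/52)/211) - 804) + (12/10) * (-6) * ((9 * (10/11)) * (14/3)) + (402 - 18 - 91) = -900733121/1146574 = -785.59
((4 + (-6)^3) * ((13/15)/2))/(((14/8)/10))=-11024/21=-524.95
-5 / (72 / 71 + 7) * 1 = -355 / 569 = -0.62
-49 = -49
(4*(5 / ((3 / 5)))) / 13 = 100 / 39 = 2.56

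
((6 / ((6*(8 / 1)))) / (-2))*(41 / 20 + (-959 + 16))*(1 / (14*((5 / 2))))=18819 / 11200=1.68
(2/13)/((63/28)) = 8/117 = 0.07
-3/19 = -0.16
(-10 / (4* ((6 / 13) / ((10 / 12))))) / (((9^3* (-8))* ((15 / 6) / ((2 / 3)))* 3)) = 65 / 944784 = 0.00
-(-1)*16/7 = 16/7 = 2.29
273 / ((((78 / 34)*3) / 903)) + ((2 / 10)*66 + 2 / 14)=1254132 / 35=35832.34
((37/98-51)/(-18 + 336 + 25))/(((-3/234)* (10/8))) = 773916/84035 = 9.21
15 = 15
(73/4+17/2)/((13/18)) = 963/26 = 37.04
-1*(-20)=20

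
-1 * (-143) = 143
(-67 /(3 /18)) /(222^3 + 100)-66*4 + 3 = -1427820015 /5470574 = -261.00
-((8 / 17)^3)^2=-262144 / 24137569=-0.01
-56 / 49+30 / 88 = -247 / 308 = -0.80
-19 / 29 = -0.66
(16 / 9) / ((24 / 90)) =20 / 3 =6.67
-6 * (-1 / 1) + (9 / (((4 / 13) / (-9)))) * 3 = -3135 / 4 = -783.75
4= 4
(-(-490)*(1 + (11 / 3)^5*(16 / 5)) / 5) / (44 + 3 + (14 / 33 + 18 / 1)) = 2779117418 / 874395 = 3178.33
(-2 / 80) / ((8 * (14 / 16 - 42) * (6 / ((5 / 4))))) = 1 / 63168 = 0.00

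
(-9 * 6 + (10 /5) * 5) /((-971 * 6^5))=11 /1887624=0.00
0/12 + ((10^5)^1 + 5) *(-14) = -1400070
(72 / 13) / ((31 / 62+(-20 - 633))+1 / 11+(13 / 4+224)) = -3168 / 243191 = -0.01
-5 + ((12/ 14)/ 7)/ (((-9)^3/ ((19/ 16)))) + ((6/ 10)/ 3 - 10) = -7049039/ 476280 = -14.80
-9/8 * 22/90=-11/40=-0.28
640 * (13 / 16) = 520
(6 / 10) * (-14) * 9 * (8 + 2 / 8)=-623.70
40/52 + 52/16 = 209/52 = 4.02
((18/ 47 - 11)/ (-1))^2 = 249001/ 2209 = 112.72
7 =7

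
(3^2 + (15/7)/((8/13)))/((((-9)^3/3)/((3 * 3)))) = -233/504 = -0.46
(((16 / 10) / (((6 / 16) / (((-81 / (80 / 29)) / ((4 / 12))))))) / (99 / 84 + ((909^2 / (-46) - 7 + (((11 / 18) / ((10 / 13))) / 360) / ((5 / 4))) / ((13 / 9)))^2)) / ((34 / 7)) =-0.00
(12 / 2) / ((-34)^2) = 0.01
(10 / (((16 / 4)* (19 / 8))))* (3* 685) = 41100 / 19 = 2163.16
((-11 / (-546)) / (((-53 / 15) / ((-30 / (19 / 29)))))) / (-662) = -23925 / 60663694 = -0.00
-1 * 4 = -4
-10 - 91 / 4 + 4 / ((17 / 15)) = -1987 / 68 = -29.22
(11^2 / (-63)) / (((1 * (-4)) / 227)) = 27467 / 252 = 109.00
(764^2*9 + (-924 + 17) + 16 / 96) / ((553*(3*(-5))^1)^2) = 31514143 / 412842150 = 0.08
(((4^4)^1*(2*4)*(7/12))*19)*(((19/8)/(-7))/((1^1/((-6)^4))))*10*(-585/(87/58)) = 38925619200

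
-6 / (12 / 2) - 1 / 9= -10 / 9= -1.11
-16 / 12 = -4 / 3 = -1.33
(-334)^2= 111556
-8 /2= -4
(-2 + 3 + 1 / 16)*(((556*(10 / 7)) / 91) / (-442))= -695 / 33124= -0.02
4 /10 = 2 /5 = 0.40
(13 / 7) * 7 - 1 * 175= -162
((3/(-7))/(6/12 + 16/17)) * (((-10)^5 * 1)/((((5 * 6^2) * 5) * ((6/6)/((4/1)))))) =136000/1029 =132.17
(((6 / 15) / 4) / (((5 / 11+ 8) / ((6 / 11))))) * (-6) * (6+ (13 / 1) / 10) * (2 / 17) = -438 / 13175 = -0.03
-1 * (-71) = 71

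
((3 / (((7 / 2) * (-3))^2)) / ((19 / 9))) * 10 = 120 / 931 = 0.13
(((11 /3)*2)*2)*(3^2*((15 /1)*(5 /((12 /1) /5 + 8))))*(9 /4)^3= 9021375 /832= 10843.00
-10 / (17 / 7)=-70 / 17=-4.12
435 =435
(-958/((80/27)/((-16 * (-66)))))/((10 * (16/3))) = -1280367/200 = -6401.84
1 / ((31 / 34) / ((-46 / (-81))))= 0.62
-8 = -8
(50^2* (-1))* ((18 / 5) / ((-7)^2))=-9000 / 49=-183.67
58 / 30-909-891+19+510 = -19036 / 15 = -1269.07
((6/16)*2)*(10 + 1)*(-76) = -627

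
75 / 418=0.18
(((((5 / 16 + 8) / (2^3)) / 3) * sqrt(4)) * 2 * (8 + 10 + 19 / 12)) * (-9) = -31255 / 128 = -244.18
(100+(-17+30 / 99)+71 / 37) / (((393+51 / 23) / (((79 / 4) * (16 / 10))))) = 189069752 / 27747225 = 6.81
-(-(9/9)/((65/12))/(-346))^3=-216/1421930531125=-0.00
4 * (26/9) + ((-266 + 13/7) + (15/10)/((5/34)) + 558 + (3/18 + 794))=699161/630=1109.78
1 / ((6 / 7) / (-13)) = -91 / 6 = -15.17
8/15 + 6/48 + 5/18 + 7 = 2857/360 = 7.94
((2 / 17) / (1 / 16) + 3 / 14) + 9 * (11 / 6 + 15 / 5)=5426 / 119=45.60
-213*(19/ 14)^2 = -76893/ 196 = -392.31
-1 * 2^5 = -32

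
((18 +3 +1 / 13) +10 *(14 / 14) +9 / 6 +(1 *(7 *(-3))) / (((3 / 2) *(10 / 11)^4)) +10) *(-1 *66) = -47360577 / 32500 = -1457.25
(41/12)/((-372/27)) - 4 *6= -12027/496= -24.25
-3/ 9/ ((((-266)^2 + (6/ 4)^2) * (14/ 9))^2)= -108/ 3925276275361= -0.00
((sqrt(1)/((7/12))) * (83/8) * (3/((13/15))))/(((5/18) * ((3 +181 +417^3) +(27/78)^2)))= 1048788/343126297171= 0.00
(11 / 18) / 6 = 11 / 108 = 0.10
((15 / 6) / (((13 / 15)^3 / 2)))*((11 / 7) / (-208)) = -185625 / 3198832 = -0.06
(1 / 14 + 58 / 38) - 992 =-263447 / 266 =-990.40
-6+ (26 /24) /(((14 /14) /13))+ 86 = 94.08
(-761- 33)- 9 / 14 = -794.64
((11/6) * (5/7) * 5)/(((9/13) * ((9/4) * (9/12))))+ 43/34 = 1191829/173502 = 6.87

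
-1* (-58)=58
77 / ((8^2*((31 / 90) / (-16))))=-3465 / 62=-55.89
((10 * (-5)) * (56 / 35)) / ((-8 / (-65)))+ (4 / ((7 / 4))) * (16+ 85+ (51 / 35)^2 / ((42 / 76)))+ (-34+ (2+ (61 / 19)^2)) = -9362176729 / 21669025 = -432.05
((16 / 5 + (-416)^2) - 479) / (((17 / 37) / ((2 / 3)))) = 63854674 / 255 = 250410.49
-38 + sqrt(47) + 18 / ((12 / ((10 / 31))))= -1163 / 31 + sqrt(47)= -30.66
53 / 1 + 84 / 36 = 166 / 3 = 55.33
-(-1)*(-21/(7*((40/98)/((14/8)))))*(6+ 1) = -7203/80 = -90.04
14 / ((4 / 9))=63 / 2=31.50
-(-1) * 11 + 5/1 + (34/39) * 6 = 276/13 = 21.23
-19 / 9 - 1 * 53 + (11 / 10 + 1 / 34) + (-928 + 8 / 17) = -44168 / 45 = -981.51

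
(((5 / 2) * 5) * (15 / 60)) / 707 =25 / 5656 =0.00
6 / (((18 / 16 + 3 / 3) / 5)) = 240 / 17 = 14.12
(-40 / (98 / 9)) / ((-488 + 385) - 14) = 20 / 637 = 0.03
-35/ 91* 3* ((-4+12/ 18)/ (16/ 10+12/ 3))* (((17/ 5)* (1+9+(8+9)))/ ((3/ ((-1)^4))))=3825/ 182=21.02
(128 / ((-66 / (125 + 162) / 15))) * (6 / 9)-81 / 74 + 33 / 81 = -122345983 / 21978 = -5566.75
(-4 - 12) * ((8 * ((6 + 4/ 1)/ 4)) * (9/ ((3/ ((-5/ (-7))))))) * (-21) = 14400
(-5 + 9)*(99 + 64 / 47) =18868 / 47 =401.45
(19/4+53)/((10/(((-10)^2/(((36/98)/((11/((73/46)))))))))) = 4772845/438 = 10896.91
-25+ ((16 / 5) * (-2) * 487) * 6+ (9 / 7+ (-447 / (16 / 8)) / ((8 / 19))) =-10782983 / 560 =-19255.33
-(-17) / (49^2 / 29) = 493 / 2401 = 0.21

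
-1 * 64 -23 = -87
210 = 210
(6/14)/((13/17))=51/91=0.56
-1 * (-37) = 37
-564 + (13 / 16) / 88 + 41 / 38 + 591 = 28.09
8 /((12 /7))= 4.67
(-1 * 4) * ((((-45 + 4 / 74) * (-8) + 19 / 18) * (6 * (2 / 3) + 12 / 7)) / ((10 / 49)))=-13449800 / 333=-40389.79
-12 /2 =-6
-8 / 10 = -4 / 5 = -0.80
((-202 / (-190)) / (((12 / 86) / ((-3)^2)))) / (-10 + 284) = 13029 / 52060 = 0.25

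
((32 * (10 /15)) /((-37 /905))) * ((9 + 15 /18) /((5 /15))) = -1708640 /111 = -15393.15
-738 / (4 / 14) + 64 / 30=-38713 / 15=-2580.87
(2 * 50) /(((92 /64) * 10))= 160 /23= 6.96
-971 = -971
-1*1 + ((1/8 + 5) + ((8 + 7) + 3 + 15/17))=3129/136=23.01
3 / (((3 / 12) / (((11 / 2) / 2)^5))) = 1887.32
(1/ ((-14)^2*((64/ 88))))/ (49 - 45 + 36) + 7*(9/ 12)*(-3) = -987829/ 62720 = -15.75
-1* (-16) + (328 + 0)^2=107600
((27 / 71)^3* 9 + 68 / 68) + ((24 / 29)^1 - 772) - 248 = -10562900834 / 10379419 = -1017.68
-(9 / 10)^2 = -81 / 100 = -0.81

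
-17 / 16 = -1.06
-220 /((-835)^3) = 44 /116436575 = 0.00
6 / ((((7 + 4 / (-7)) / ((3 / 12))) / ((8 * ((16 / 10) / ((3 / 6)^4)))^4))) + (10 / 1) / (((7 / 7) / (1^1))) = 3848290790966 / 9375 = 410484351.04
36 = 36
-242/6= -40.33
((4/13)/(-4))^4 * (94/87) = 0.00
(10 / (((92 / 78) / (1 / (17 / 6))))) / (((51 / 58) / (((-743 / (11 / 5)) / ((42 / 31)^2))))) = -6729666775 / 10748199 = -626.12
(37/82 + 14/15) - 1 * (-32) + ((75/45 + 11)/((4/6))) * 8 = 185.38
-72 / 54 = -4 / 3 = -1.33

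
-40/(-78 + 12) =20/33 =0.61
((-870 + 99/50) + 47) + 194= -31351/50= -627.02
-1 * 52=-52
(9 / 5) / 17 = 9 / 85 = 0.11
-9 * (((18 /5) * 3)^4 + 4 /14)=-535703778 /4375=-122446.58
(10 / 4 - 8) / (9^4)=-11 / 13122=-0.00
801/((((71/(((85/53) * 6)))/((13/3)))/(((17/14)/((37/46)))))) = 710.18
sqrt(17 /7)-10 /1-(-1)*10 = sqrt(119) /7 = 1.56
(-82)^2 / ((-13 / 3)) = -20172 / 13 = -1551.69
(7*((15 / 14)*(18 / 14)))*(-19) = -2565 / 14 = -183.21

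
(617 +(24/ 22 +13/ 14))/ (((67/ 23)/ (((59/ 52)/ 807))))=9950881/ 33306504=0.30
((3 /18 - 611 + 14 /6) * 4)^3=-14419882504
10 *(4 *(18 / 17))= 720 / 17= 42.35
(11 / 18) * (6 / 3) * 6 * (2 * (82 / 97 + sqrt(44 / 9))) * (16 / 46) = 28864 / 6693 + 704 * sqrt(11) / 207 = 15.59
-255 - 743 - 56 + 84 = -970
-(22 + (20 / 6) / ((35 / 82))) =-626 / 21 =-29.81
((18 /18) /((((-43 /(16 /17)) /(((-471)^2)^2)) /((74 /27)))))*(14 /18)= -5035566689888 /2193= -2296200040.99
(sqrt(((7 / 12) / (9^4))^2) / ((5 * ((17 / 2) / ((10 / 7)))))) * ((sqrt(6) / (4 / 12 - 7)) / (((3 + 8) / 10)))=-sqrt(6) / 2453814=-0.00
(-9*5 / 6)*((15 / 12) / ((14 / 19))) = -1425 / 112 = -12.72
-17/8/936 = -17/7488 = -0.00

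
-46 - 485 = -531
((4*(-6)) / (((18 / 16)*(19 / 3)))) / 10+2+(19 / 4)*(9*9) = 146837 / 380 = 386.41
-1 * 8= -8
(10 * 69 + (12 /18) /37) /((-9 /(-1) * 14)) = 5.48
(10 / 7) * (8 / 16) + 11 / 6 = 107 / 42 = 2.55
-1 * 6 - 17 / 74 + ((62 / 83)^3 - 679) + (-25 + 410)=-12685755507 / 42312238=-299.81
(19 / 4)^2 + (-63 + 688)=10361 / 16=647.56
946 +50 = 996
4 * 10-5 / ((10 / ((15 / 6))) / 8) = 30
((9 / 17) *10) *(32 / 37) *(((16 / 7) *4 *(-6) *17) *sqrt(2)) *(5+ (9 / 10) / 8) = -5654016 *sqrt(2) / 259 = -30872.53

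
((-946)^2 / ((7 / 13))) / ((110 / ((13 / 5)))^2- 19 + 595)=702.46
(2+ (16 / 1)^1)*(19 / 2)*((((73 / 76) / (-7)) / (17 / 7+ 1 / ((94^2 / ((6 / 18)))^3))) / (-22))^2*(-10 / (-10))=259998011961091720497990536256 / 230514678676542755889741373904779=0.00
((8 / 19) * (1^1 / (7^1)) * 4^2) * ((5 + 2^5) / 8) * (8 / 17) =4736 / 2261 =2.09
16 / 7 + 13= 107 / 7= 15.29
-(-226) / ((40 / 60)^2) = 1017 / 2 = 508.50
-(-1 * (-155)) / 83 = -155 / 83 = -1.87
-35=-35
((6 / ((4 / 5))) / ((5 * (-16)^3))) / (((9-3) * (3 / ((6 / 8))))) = -1 / 65536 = -0.00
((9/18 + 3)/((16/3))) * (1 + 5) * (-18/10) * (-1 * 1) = 567/80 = 7.09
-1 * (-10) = 10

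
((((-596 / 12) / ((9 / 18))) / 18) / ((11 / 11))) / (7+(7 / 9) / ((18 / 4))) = -447 / 581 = -0.77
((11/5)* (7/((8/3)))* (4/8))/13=231/1040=0.22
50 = 50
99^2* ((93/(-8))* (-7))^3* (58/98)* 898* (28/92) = 5029903508151753/5888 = 854263503422.51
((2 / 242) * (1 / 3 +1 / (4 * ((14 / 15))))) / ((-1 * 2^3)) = -101 / 162624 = -0.00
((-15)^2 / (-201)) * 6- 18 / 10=-2853 / 335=-8.52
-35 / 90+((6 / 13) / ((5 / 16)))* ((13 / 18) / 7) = -149 / 630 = -0.24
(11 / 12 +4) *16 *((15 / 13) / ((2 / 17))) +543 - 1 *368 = 12305 / 13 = 946.54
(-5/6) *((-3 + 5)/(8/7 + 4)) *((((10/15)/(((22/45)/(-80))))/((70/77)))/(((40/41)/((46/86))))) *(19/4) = 627095/6192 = 101.28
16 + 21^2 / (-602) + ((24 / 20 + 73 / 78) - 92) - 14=-742883 / 8385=-88.60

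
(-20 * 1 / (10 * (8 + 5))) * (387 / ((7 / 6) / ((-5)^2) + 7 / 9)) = -348300 / 4823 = -72.22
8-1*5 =3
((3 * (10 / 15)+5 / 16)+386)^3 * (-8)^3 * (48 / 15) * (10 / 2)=-479660611194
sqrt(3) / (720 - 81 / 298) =298*sqrt(3) / 214479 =0.00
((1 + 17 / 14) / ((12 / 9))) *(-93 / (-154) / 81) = 0.01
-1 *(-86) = 86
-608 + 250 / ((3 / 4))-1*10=-854 / 3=-284.67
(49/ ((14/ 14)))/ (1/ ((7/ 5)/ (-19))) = -343/ 95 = -3.61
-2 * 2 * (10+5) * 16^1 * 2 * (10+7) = -32640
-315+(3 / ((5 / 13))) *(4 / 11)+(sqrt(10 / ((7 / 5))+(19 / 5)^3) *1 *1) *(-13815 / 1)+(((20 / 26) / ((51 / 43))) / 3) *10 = -2763 *sqrt(1899205) / 35- 33912641 / 109395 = -109102.45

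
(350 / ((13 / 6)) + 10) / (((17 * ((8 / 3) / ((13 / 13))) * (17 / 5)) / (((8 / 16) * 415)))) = 6940875 / 30056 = 230.93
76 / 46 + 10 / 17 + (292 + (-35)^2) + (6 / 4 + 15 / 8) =4762741 / 3128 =1522.62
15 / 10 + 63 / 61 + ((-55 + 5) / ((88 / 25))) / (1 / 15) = -565077 / 2684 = -210.54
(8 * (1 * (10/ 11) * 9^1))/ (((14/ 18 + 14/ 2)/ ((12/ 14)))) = 3888/ 539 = 7.21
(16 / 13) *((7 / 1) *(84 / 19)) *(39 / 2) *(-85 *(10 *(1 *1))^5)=-119952000000 / 19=-6313263157.89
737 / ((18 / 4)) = 1474 / 9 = 163.78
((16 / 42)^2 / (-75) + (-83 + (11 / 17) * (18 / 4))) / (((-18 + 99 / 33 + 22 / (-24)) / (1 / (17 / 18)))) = 360261604 / 67618775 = 5.33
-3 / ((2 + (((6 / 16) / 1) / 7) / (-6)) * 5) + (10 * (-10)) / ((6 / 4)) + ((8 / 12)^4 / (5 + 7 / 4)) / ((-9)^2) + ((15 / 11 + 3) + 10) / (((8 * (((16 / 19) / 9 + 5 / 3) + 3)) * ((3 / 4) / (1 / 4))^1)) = -472862308148897 / 7074337101480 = -66.84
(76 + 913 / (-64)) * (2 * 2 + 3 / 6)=35559 / 128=277.80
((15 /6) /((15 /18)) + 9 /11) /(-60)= -7 /110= -0.06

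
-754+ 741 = -13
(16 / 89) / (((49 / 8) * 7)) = 128 / 30527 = 0.00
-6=-6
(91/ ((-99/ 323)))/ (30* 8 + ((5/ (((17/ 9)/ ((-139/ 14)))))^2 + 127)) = -128072084/ 456263379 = -0.28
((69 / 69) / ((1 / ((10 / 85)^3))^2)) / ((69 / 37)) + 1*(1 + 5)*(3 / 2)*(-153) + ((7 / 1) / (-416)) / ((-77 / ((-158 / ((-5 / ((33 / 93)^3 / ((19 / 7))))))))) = -1350045932526712334347 / 980425595761631760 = -1377.00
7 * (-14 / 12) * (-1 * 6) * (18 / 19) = 882 / 19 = 46.42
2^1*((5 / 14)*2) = 10 / 7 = 1.43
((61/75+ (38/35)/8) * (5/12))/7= 1993/35280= 0.06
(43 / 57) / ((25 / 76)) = 172 / 75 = 2.29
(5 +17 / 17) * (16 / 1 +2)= 108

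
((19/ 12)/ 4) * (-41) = -779/ 48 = -16.23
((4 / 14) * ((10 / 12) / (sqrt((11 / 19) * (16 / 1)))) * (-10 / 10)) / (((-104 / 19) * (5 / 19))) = 361 * sqrt(209) / 96096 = 0.05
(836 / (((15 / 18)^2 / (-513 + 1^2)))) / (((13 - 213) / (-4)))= -7704576 / 625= -12327.32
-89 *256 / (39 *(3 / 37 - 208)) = 843008 / 300027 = 2.81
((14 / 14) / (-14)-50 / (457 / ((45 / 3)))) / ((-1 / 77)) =120527 / 914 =131.87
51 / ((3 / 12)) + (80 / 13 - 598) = -5042 / 13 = -387.85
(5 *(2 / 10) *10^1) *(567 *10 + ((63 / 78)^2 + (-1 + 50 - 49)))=19166805 / 338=56706.52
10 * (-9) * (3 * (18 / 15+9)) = -2754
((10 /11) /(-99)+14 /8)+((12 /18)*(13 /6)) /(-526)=1991183 /1145628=1.74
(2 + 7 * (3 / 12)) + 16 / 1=79 / 4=19.75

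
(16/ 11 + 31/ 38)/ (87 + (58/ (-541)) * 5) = 513409/ 19552786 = 0.03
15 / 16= 0.94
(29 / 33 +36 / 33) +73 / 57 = 2038 / 627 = 3.25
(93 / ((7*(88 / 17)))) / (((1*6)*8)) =527 / 9856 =0.05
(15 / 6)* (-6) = -15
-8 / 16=-1 / 2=-0.50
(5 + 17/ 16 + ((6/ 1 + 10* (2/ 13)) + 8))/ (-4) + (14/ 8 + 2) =-1373/ 832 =-1.65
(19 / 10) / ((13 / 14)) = 133 / 65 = 2.05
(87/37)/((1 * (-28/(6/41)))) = -261/21238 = -0.01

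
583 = 583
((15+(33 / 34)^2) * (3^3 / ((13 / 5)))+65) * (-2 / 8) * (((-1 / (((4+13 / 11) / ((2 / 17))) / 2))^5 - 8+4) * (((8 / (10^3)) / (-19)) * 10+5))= 1151.79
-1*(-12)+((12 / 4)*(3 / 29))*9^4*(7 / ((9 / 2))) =92202 / 29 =3179.38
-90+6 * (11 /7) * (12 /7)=-3618 /49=-73.84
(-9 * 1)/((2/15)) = -135/2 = -67.50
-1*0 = 0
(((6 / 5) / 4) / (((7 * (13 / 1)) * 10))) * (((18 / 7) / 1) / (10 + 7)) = 27 / 541450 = 0.00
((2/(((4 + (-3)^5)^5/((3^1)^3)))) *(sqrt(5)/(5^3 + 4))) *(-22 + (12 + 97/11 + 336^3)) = -7510744854 *sqrt(5)/368850728439127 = -0.00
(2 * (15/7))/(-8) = -15/28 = -0.54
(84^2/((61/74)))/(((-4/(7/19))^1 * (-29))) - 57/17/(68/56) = 237252750/9713579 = 24.42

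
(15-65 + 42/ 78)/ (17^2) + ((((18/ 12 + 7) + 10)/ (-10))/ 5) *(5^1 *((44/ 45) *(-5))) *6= 3048553/ 56355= 54.10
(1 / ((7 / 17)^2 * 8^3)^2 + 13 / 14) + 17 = 11284465217 / 629407744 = 17.93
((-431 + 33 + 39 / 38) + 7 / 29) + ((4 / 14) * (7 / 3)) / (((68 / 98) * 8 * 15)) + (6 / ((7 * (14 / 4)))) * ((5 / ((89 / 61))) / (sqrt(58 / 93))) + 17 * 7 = -936519661 / 3372120 + 1830 * sqrt(5394) / 126469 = -276.66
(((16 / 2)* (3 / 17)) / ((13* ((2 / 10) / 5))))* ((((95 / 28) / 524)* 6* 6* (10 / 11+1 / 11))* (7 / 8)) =64125 / 115804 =0.55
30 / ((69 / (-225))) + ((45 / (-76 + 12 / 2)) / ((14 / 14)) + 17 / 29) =-914029 / 9338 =-97.88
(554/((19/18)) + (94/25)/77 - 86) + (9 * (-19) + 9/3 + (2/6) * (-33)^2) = 23184561/36575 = 633.89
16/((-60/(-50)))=40/3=13.33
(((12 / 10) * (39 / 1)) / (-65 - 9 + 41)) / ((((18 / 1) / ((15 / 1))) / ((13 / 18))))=-169 / 198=-0.85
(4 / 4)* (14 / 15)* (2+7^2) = 238 / 5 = 47.60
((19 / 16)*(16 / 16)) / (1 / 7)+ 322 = 5285 / 16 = 330.31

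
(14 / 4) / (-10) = -7 / 20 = -0.35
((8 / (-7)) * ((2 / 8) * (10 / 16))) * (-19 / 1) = 95 / 28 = 3.39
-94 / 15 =-6.27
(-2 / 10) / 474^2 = -1 / 1123380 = -0.00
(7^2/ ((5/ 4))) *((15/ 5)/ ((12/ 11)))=107.80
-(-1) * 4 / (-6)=-2 / 3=-0.67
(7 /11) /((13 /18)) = 126 /143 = 0.88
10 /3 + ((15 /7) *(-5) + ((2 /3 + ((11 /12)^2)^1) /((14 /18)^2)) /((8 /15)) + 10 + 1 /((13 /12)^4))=615391163 /76771968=8.02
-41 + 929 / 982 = -39333 / 982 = -40.05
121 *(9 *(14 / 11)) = 1386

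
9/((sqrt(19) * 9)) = sqrt(19)/19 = 0.23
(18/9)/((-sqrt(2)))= -sqrt(2)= -1.41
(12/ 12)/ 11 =1/ 11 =0.09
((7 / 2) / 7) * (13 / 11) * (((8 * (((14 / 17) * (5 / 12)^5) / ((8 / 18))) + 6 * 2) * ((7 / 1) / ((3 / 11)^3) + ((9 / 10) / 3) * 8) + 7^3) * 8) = 943944283451 / 43623360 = 21638.50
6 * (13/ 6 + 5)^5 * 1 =147008443/ 1296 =113432.44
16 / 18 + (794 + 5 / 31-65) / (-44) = -48131 / 3069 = -15.68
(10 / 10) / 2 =1 / 2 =0.50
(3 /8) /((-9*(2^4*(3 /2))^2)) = -1 /13824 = -0.00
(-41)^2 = 1681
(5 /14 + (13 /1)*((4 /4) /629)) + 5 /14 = 3236 /4403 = 0.73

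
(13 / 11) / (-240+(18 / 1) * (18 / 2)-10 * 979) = -13 / 108548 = -0.00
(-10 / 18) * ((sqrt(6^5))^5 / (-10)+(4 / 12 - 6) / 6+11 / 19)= 625 / 3078+120932352 * sqrt(6)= 296222556.00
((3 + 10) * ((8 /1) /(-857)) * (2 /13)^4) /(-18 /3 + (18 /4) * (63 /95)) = 24320 /1078861017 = 0.00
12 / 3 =4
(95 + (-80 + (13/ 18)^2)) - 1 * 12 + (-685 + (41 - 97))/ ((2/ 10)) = -1199279/ 324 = -3701.48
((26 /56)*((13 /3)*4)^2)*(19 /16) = 41743 /252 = 165.65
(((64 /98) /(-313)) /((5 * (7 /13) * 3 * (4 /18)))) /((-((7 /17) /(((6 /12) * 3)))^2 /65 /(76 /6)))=66814488 /5260591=12.70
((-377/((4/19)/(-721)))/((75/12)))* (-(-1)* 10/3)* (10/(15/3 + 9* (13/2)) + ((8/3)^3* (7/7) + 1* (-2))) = 606376974476/51435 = 11789189.74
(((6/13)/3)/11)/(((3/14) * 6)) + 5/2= 6463/2574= 2.51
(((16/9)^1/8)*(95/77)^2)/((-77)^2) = 18050/316377369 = 0.00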